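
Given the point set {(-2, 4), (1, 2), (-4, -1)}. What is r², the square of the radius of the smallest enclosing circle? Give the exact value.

Call the three points A, B, C in the order given.
Side lengths²: AB² = 13, AC² = 29, BC² = 34.
Since BC² = 34 < 29 + 13 = 42, the triangle is acute, so the smallest enclosing circle is the circumcircle.
Circumcentre = (-69/38, 39/38), r² = 6409/722.

6409/722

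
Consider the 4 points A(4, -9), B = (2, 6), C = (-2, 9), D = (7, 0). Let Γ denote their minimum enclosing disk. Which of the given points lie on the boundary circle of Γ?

A, C

The farthest pair is A–C with squared distance 360. The circle on this segment as diameter has centre (1, 0) and r² = 360/4 = 90.
Check B: distance² to centre = 37 ≤ 90, so it lies inside.
All remaining points lie in this disk, and no smaller disk contains both endpoints, so this is the minimum enclosing circle.
The points at distance exactly r from the centre are A, C — 2 points.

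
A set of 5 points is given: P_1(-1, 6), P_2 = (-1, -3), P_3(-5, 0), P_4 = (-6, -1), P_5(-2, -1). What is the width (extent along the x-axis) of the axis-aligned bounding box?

5

max x = -1, min x = -6, so width = 5.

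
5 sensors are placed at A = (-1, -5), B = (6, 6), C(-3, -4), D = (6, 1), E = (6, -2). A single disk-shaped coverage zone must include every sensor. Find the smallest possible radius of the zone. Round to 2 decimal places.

By Welzl's lemma the MEC is supported by two points (diametrically opposite) or three points (on a circumcircle).
The farthest pair is B–C with squared distance 181. The circle on this segment as diameter has centre (1.5, 1) and r² = 181/4 = 45.25.
Check A: distance² to centre = 42.25 ≤ 45.25, so it lies inside.
All remaining points lie in this disk, and no smaller disk contains both endpoints, so this is the minimum enclosing circle.
r = √(45.25) ≈ 6.73.

6.73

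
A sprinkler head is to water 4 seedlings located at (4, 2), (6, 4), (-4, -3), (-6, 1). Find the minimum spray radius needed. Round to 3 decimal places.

A smallest enclosing disk is always determined by at most three of the input points on its boundary.
The minimum enclosing circle is determined by three boundary points: (6, 4), (-4, -3), (-6, 1).
Their circumcentre is (2/9, 29/18) with r² = 12665/324.
The farthest remaining point (4, 2) is at distance² 4673/324 ≤ 12665/324.
r = √(12665/324) ≈ 6.252.

6.252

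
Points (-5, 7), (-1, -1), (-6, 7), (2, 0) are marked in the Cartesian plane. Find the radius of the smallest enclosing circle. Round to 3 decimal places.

5.315

The farthest pair is (-6, 7)–(2, 0) with squared distance 113. The circle on this segment as diameter has centre (-2, 3.5) and r² = 113/4 = 28.25.
Check (-5, 7): distance² to centre = 21.25 ≤ 28.25, so it lies inside.
All remaining points lie in this disk, and no smaller disk contains both endpoints, so this is the minimum enclosing circle.
r = √(28.25) ≈ 5.315.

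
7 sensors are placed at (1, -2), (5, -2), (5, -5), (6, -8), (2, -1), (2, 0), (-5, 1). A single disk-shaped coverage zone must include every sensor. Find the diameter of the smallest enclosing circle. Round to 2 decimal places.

By Welzl's lemma the MEC is supported by two points (diametrically opposite) or three points (on a circumcircle).
The farthest pair is (6, -8)–(-5, 1) with squared distance 202. The circle on this segment as diameter has centre (0.5, -3.5) and r² = 202/4 = 50.5.
Check (1, -2): distance² to centre = 2.5 ≤ 50.5, so it lies inside.
All remaining points lie in this disk, and no smaller disk contains both endpoints, so this is the minimum enclosing circle.
Diameter = 2r = 2√(50.5) ≈ 14.21.

14.21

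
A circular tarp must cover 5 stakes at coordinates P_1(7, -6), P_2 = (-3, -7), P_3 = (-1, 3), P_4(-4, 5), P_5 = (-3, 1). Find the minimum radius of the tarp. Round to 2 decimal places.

By Welzl's lemma the MEC is supported by two points (diametrically opposite) or three points (on a circumcircle).
The minimum enclosing circle is determined by three boundary points: P_1, P_2, P_4.
Their circumcentre is (31/22, -13/22) with r² = 14645/242.
The farthest remaining point P_5 is at distance² 5317/242 ≤ 14645/242.
r = √(14645/242) ≈ 7.78.

7.78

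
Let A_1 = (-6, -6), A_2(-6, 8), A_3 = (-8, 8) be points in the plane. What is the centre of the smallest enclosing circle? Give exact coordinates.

(-7, 1)

Side lengths²: A_1A_2² = 196, A_1A_3² = 200, A_2A_3² = 4.
Since A_1A_3² = 200 ≥ 196 + 4 = 200, the angle opposite A_1A_3 is not acute, so the smallest enclosing circle has A_1A_3 as diameter.
Centre = midpoint of A_1A_3 = (-7, 1), r² = 200/4 = 50.
Centre = (-7, 1).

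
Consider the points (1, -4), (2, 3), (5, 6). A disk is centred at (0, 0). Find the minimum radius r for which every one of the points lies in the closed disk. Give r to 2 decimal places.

7.81

The required radius is the distance from (0, 0) to the farthest point.
Squared distances: 17, 13, 61.
Maximum is 61, attained at (5, 6).
r = √61 ≈ 7.81.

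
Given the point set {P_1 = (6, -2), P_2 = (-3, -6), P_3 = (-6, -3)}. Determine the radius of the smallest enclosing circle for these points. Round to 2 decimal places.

Side lengths²: P_1P_2² = 97, P_1P_3² = 145, P_2P_3² = 18.
Since P_1P_3² = 145 ≥ 97 + 18 = 115, the angle opposite P_1P_3 is not acute, so the smallest enclosing circle has P_1P_3 as diameter.
Centre = midpoint of P_1P_3 = (0, -2.5), r² = 145/4 = 36.25.
r = √(36.25) ≈ 6.02.

6.02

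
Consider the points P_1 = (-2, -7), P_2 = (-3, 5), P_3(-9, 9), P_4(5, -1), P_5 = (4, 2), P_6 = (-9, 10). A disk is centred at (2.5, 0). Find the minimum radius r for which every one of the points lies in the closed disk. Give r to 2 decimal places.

15.24

The required radius is the distance from (2.5, 0) to the farthest point.
Squared distances: 69.25, 55.25, 213.25, 7.25, 6.25, 232.25.
Maximum is 232.25, attained at P_6.
r = √(232.25) ≈ 15.24.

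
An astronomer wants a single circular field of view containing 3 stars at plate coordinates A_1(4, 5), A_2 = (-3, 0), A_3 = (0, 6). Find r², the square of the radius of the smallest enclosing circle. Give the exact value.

Side lengths²: A_1A_2² = 74, A_1A_3² = 17, A_2A_3² = 45.
Since A_1A_2² = 74 ≥ 45 + 17 = 62, the angle opposite A_1A_2 is not acute, so the smallest enclosing circle has A_1A_2 as diameter.
Centre = midpoint of A_1A_2 = (0.5, 2.5), r² = 74/4 = 18.5.

18.5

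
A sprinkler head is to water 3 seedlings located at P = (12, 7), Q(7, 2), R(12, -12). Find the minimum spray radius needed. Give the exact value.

Side lengths²: PQ² = 50, PR² = 361, QR² = 221.
Since PR² = 361 ≥ 221 + 50 = 271, the angle opposite PR is not acute, so the smallest enclosing circle has PR as diameter.
Centre = midpoint of PR = (12, -2.5), r² = 361/4 = 90.25.
r = √(90.25) = 9.5.

9.5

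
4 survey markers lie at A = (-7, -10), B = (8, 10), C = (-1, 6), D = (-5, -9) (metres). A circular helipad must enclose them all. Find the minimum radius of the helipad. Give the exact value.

12.5

A smallest enclosing disk is always determined by at most three of the input points on its boundary.
The farthest pair is A–B with squared distance 625. The circle on this segment as diameter has centre (0.5, 0) and r² = 625/4 = 156.25.
Check C: distance² to centre = 38.25 ≤ 156.25, so it lies inside.
All remaining points lie in this disk, and no smaller disk contains both endpoints, so this is the minimum enclosing circle.
r = √(156.25) = 12.5.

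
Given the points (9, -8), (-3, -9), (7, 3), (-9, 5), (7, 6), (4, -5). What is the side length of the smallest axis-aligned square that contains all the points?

18

The bounding box has width 18 and height 15.
An axis-aligned square enclosing the set must have side ≥ max(width, height).
So the minimum side is max(18, 15) = 18.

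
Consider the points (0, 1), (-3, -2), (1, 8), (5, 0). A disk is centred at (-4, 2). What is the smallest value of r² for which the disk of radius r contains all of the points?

The required radius is the distance from (-4, 2) to the farthest point.
Squared distances: 17, 17, 61, 85.
Maximum is 85, attained at (5, 0).

85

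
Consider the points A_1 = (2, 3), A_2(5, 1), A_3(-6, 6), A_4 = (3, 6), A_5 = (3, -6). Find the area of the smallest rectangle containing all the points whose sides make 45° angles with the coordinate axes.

In coordinates u = x + y, v = x − y the rectangle is axis-aligned; the map (x,y)→(u,v) scales areas by 2.
u-values: 5, 6, 0, 9, -3; range = 9 − (-3) = 12.
v-values: -1, 4, -12, -3, 9; range = 9 − (-12) = 21.
Area = (12 × 21) / 2 = 126.

126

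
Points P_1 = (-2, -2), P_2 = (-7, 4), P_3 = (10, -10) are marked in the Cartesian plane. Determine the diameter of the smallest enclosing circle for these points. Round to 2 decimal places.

Side lengths²: P_1P_2² = 61, P_1P_3² = 208, P_2P_3² = 485.
Since P_2P_3² = 485 ≥ 208 + 61 = 269, the angle opposite P_2P_3 is not acute, so the smallest enclosing circle has P_2P_3 as diameter.
Centre = midpoint of P_2P_3 = (1.5, -3), r² = 485/4 = 121.25.
Diameter = 2r = 2√(121.25) ≈ 22.02.

22.02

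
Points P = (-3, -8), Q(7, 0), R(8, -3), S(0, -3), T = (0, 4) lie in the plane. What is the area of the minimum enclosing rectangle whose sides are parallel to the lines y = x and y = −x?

In coordinates u = x + y, v = x − y the rectangle is axis-aligned; the map (x,y)→(u,v) scales areas by 2.
u-values: -11, 7, 5, -3, 4; range = 7 − (-11) = 18.
v-values: 5, 7, 11, 3, -4; range = 11 − (-4) = 15.
Area = (18 × 15) / 2 = 135.

135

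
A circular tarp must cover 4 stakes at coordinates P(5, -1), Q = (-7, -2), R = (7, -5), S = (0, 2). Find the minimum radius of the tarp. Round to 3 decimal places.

A smallest enclosing disk is always determined by at most three of the input points on its boundary.
The farthest pair is Q–R with squared distance 205. The circle on this segment as diameter has centre (0, -3.5) and r² = 205/4 = 51.25.
Check P: distance² to centre = 31.25 ≤ 51.25, so it lies inside.
All remaining points lie in this disk, and no smaller disk contains both endpoints, so this is the minimum enclosing circle.
r = √(51.25) ≈ 7.159.

7.159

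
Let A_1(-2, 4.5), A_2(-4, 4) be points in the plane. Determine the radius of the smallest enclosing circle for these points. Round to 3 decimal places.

The smallest circle enclosing two points has them as diameter endpoints.
Centre = midpoint = (-3, 4.25); r² = |A_1A_2|²/4 = 4.25/4 = 1.0625.
r = √(1.0625) ≈ 1.031.

1.031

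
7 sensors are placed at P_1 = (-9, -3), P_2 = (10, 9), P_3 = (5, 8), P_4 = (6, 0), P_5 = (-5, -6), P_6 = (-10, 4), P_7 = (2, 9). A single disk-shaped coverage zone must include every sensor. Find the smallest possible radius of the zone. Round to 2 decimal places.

A smallest enclosing disk is always determined by at most three of the input points on its boundary.
The farthest pair is P_1–P_2 with squared distance 505. The circle on this segment as diameter has centre (0.5, 3) and r² = 505/4 = 126.25.
Check P_3: distance² to centre = 45.25 ≤ 126.25, so it lies inside.
All remaining points lie in this disk, and no smaller disk contains both endpoints, so this is the minimum enclosing circle.
r = √(126.25) ≈ 11.24.

11.24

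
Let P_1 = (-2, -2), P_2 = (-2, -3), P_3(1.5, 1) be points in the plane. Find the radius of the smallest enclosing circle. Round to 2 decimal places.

2.66

Side lengths²: P_1P_2² = 1, P_1P_3² = 21.25, P_2P_3² = 28.25.
Since P_2P_3² = 28.25 ≥ 21.25 + 1 = 22.25, the angle opposite P_2P_3 is not acute, so the smallest enclosing circle has P_2P_3 as diameter.
Centre = midpoint of P_2P_3 = (-0.25, -1), r² = 28.25/4 = 7.0625.
r = √(7.0625) ≈ 2.66.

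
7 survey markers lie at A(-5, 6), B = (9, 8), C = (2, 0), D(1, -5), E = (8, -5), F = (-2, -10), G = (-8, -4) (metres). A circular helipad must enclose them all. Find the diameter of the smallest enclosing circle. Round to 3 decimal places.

A smallest enclosing disk is always determined by at most three of the input points on its boundary.
The minimum enclosing circle is determined by three boundary points: B, F, G.
Their circumcentre is (113/58, -3/58) with r² = 192685/1682.
The farthest remaining point A is at distance² 142805/1682 ≤ 192685/1682.
Diameter = 2r = 2√(192685/1682) ≈ 21.406.

21.406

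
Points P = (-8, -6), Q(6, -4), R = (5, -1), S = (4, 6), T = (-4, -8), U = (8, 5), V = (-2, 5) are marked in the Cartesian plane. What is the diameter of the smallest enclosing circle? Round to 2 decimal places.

By Welzl's lemma the MEC is supported by two points (diametrically opposite) or three points (on a circumcircle).
The farthest pair is P–U with squared distance 377. The circle on this segment as diameter has centre (0, -0.5) and r² = 377/4 = 94.25.
Check Q: distance² to centre = 48.25 ≤ 94.25, so it lies inside.
All remaining points lie in this disk, and no smaller disk contains both endpoints, so this is the minimum enclosing circle.
Diameter = 2r = 2√(94.25) ≈ 19.42.

19.42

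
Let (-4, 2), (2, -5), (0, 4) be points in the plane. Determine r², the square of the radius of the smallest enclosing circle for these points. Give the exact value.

Call the three points A, B, C in the order given.
Side lengths²: AB² = 85, AC² = 20, BC² = 85.
Since BC² = 85 < 85 + 20 = 105, the triangle is acute, so the smallest enclosing circle is the circumcircle.
Circumcentre = (-0.125, -0.75), r² = 22.578125.

22.578125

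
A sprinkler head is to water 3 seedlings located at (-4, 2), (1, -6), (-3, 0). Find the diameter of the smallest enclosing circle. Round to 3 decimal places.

9.434

Call the three points A, B, C in the order given.
Side lengths²: AB² = 89, AC² = 5, BC² = 52.
Since AB² = 89 ≥ 52 + 5 = 57, the angle opposite AB is not acute, so the smallest enclosing circle has AB as diameter.
Centre = midpoint of AB = (-1.5, -2), r² = 89/4 = 22.25.
Diameter = 2r = 2√(22.25) ≈ 9.434.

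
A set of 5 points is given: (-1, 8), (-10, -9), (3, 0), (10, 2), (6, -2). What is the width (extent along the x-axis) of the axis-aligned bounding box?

max x = 10, min x = -10, so width = 20.

20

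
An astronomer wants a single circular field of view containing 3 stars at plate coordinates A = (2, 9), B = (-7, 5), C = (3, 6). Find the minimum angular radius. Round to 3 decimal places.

Side lengths²: AB² = 97, AC² = 10, BC² = 101.
Since BC² = 101 < 97 + 10 = 107, the triangle is acute, so the smallest enclosing circle is the circumcircle.
Circumcentre = (-127/62, 371/62), r² = 48985/1922.
r = √(48985/1922) ≈ 5.048.

5.048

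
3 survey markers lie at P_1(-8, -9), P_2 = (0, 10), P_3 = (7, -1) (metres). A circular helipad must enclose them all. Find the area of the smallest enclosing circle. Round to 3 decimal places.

335.769

Side lengths²: P_1P_2² = 425, P_1P_3² = 289, P_2P_3² = 170.
Since P_1P_2² = 425 < 289 + 170 = 459, the triangle is acute, so the smallest enclosing circle is the circumcircle.
Circumcentre = (-85/26, 5/26), r² = 36125/338.
Area = π·r² = π·36125/338 ≈ 335.769.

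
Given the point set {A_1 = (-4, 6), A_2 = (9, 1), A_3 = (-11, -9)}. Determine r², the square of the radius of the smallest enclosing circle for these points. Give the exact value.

125

Side lengths²: A_1A_2² = 194, A_1A_3² = 274, A_2A_3² = 500.
Since A_2A_3² = 500 ≥ 274 + 194 = 468, the angle opposite A_2A_3 is not acute, so the smallest enclosing circle has A_2A_3 as diameter.
Centre = midpoint of A_2A_3 = (-1, -4), r² = 500/4 = 125.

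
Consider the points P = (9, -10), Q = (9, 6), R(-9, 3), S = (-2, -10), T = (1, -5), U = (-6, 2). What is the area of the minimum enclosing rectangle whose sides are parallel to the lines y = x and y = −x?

418.5

In coordinates u = x + y, v = x − y the rectangle is axis-aligned; the map (x,y)→(u,v) scales areas by 2.
u-values: -1, 15, -6, -12, -4, -4; range = 15 − (-12) = 27.
v-values: 19, 3, -12, 8, 6, -8; range = 19 − (-12) = 31.
Area = (27 × 31) / 2 = 418.5.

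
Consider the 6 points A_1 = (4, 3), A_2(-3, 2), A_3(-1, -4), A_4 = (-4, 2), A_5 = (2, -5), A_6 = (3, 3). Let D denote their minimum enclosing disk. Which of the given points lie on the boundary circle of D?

A_1, A_4, A_5

By Welzl's lemma the MEC is supported by two points (diametrically opposite) or three points (on a circumcircle).
The minimum enclosing circle is determined by three boundary points: A_1, A_4, A_5.
Their circumcentre is (11/31, -21/62) with r² = 93925/3844.
The farthest remaining point A_6 is at distance² 69745/3844 ≤ 93925/3844.
The points at distance exactly r from the centre are A_1, A_4, A_5 — 3 points.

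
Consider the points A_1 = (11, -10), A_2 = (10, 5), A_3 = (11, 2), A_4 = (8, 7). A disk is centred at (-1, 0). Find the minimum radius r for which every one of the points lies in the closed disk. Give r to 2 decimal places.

The required radius is the distance from (-1, 0) to the farthest point.
Squared distances: 244, 146, 148, 130.
Maximum is 244, attained at A_1.
r = √244 ≈ 15.62.

15.62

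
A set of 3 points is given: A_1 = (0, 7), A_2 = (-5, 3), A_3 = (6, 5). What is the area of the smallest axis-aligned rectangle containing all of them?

44

x ranges over [-5, 6], width 11.
y ranges over [3, 7], height 4.
Area = 11 × 4 = 44.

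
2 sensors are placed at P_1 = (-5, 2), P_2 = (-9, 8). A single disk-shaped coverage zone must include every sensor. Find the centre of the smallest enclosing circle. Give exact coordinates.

(-7, 5)

The smallest circle enclosing two points has them as diameter endpoints.
Centre = midpoint = (-7, 5); r² = |P_1P_2|²/4 = 52/4 = 13.
Centre = (-7, 5).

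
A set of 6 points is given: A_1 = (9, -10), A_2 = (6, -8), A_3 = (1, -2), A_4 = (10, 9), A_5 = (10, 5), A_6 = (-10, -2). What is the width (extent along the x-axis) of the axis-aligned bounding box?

max x = 10, min x = -10, so width = 20.

20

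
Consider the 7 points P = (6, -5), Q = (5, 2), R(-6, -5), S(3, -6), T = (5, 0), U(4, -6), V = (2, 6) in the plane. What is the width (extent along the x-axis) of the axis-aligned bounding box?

12

max x = 6, min x = -6, so width = 12.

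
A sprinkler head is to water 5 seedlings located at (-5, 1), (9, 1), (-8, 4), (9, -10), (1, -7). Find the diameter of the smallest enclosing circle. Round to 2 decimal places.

22.02

By Welzl's lemma the MEC is supported by two points (diametrically opposite) or three points (on a circumcircle).
The farthest pair is (-8, 4)–(9, -10) with squared distance 485. The circle on this segment as diameter has centre (0.5, -3) and r² = 485/4 = 121.25.
Check (-5, 1): distance² to centre = 46.25 ≤ 121.25, so it lies inside.
All remaining points lie in this disk, and no smaller disk contains both endpoints, so this is the minimum enclosing circle.
Diameter = 2r = 2√(121.25) ≈ 22.02.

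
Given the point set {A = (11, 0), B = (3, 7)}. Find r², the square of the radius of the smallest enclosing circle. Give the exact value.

The smallest circle enclosing two points has them as diameter endpoints.
Centre = midpoint = (7, 3.5); r² = |AB|²/4 = 113/4 = 28.25.

28.25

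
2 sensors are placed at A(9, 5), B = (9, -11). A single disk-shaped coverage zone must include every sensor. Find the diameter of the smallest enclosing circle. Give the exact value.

16

The smallest circle enclosing two points has them as diameter endpoints.
Centre = midpoint = (9, -3); r² = |AB|²/4 = 256/4 = 64.
Diameter = 2r = 2√64 = 16.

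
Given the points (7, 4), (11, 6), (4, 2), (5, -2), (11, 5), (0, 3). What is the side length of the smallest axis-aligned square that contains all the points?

11

The bounding box has width 11 and height 8.
An axis-aligned square enclosing the set must have side ≥ max(width, height).
So the minimum side is max(11, 8) = 11.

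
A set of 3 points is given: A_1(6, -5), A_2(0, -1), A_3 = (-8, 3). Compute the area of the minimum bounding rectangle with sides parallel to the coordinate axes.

x ranges over [-8, 6], width 14.
y ranges over [-5, 3], height 8.
Area = 14 × 8 = 112.

112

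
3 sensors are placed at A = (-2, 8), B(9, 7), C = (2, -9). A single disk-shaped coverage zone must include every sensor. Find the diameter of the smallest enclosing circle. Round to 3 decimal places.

18.409

Side lengths²: AB² = 122, AC² = 305, BC² = 305.
Since BC² = 305 < 305 + 122 = 427, the triangle is acute, so the smallest enclosing circle is the circumcircle.
Circumcentre = (17/6, 1/6), r² = 1525/18.
Diameter = 2r = 2√(1525/18) ≈ 18.409.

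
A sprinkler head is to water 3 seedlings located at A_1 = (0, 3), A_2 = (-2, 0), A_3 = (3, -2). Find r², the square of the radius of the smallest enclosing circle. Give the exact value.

Side lengths²: A_1A_2² = 13, A_1A_3² = 34, A_2A_3² = 29.
Since A_1A_3² = 34 < 29 + 13 = 42, the triangle is acute, so the smallest enclosing circle is the circumcircle.
Circumcentre = (37/38, 7/38), r² = 6409/722.

6409/722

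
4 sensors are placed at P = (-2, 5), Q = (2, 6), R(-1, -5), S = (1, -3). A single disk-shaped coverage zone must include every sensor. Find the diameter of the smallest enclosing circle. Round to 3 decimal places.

11.402

By Welzl's lemma the MEC is supported by two points (diametrically opposite) or three points (on a circumcircle).
The farthest pair is Q–R with squared distance 130. The circle on this segment as diameter has centre (0.5, 0.5) and r² = 130/4 = 32.5.
Check P: distance² to centre = 26.5 ≤ 32.5, so it lies inside.
All remaining points lie in this disk, and no smaller disk contains both endpoints, so this is the minimum enclosing circle.
Diameter = 2r = 2√(32.5) ≈ 11.402.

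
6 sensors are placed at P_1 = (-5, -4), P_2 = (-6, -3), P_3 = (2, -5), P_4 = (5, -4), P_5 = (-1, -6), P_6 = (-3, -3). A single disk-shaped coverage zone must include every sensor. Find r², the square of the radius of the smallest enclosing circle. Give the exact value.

A smallest enclosing disk is always determined by at most three of the input points on its boundary.
The farthest pair is P_2–P_4 with squared distance 122. The circle on this segment as diameter has centre (-0.5, -3.5) and r² = 122/4 = 30.5.
Check P_1: distance² to centre = 20.5 ≤ 30.5, so it lies inside.
All remaining points lie in this disk, and no smaller disk contains both endpoints, so this is the minimum enclosing circle.

30.5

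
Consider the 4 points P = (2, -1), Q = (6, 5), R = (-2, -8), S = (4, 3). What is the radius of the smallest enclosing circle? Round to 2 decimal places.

A smallest enclosing disk is always determined by at most three of the input points on its boundary.
The farthest pair is Q–R with squared distance 233. The circle on this segment as diameter has centre (2, -1.5) and r² = 233/4 = 58.25.
Check P: distance² to centre = 0.25 ≤ 58.25, so it lies inside.
All remaining points lie in this disk, and no smaller disk contains both endpoints, so this is the minimum enclosing circle.
r = √(58.25) ≈ 7.63.

7.63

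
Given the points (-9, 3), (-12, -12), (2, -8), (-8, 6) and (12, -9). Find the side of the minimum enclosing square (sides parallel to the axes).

24

The bounding box has width 24 and height 18.
An axis-aligned square enclosing the set must have side ≥ max(width, height).
So the minimum side is max(24, 18) = 24.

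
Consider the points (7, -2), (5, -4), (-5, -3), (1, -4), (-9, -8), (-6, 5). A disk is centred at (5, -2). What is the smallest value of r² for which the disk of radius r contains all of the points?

The required radius is the distance from (5, -2) to the farthest point.
Squared distances: 4, 4, 101, 20, 232, 170.
Maximum is 232, attained at (-9, -8).

232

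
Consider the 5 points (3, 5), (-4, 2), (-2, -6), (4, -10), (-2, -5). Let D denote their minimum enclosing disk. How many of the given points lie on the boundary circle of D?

3

A smallest enclosing disk is always determined by at most three of the input points on its boundary.
The minimum enclosing circle is determined by three boundary points: (3, 5), (-4, 2), (4, -10).
Their circumcentre is (19/9, -70/27) with r² = 42601/729.
The farthest remaining point (-2, -6) is at distance² 20785/729 ≤ 42601/729.
The points at distance exactly r from the centre are (3, 5), (-4, 2), (4, -10) — 3 points.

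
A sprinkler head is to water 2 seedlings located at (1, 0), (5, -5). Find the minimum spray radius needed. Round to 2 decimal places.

3.20

The smallest circle enclosing two points has them as diameter endpoints.
Centre = midpoint = (3, -2.5); r² = |(1, 0)−(5, -5)|²/4 = 41/4 = 10.25.
r = √(10.25) ≈ 3.20.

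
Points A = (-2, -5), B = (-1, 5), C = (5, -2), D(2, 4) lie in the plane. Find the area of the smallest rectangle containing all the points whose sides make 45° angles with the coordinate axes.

84.5

In coordinates u = x + y, v = x − y the rectangle is axis-aligned; the map (x,y)→(u,v) scales areas by 2.
u-values: -7, 4, 3, 6; range = 6 − (-7) = 13.
v-values: 3, -6, 7, -2; range = 7 − (-6) = 13.
Area = (13 × 13) / 2 = 84.5.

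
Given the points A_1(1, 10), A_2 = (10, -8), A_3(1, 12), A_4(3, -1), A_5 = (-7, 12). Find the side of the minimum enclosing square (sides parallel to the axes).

The bounding box has width 17 and height 20.
An axis-aligned square enclosing the set must have side ≥ max(width, height).
So the minimum side is max(17, 20) = 20.

20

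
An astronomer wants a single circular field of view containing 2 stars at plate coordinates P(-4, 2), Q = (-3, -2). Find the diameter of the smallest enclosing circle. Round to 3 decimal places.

4.123

The smallest circle enclosing two points has them as diameter endpoints.
Centre = midpoint = (-3.5, 0); r² = |PQ|²/4 = 17/4 = 4.25.
Diameter = 2r = 2√(4.25) ≈ 4.123.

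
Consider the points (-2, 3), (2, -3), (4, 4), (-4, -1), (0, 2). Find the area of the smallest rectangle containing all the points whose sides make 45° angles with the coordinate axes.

In coordinates u = x + y, v = x − y the rectangle is axis-aligned; the map (x,y)→(u,v) scales areas by 2.
u-values: 1, -1, 8, -5, 2; range = 8 − (-5) = 13.
v-values: -5, 5, 0, -3, -2; range = 5 − (-5) = 10.
Area = (13 × 10) / 2 = 65.

65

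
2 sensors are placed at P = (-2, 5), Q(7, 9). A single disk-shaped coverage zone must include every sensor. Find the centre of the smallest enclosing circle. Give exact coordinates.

(2.5, 7)

The smallest circle enclosing two points has them as diameter endpoints.
Centre = midpoint = (2.5, 7); r² = |PQ|²/4 = 97/4 = 24.25.
Centre = (2.5, 7).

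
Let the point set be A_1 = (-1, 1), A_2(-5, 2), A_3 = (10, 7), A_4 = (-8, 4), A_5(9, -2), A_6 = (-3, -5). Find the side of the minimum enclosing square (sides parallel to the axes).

The bounding box has width 18 and height 12.
An axis-aligned square enclosing the set must have side ≥ max(width, height).
So the minimum side is max(18, 12) = 18.

18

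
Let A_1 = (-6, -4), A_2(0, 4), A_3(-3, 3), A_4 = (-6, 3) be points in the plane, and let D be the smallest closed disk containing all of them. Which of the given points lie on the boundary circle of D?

A smallest enclosing disk is always determined by at most three of the input points on its boundary.
The farthest pair is A_1–A_2 with squared distance 100. The circle on this segment as diameter has centre (-3, 0) and r² = 100/4 = 25.
Check A_3: distance² to centre = 9 ≤ 25, so it lies inside.
All remaining points lie in this disk, and no smaller disk contains both endpoints, so this is the minimum enclosing circle.
The points at distance exactly r from the centre are A_1, A_2 — 2 points.

A_1, A_2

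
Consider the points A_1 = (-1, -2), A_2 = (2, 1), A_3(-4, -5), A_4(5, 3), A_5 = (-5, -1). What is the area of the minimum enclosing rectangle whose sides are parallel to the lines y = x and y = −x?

51

In coordinates u = x + y, v = x − y the rectangle is axis-aligned; the map (x,y)→(u,v) scales areas by 2.
u-values: -3, 3, -9, 8, -6; range = 8 − (-9) = 17.
v-values: 1, 1, 1, 2, -4; range = 2 − (-4) = 6.
Area = (17 × 6) / 2 = 51.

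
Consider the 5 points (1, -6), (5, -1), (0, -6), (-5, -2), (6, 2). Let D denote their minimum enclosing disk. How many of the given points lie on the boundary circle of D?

3

A smallest enclosing disk is always determined by at most three of the input points on its boundary.
The minimum enclosing circle is determined by three boundary points: (0, -6), (-5, -2), (6, 2).
Their circumcentre is (0.5625, -0.171875) with r² = 34.2834472656.
The farthest remaining point (1, -6) is at distance² 34.1584472656 ≤ 34.2834472656.
The points at distance exactly r from the centre are (0, -6), (-5, -2), (6, 2) — 3 points.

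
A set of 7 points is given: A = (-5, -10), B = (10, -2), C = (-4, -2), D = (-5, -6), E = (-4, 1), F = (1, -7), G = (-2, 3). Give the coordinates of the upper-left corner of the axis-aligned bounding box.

x-range [-5, 10], y-range [-10, 3].
The upper-left corner is (-5, 3).

(-5, 3)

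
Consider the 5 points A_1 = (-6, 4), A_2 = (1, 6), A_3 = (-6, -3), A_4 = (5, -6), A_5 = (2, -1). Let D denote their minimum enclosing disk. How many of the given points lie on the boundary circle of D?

By Welzl's lemma the MEC is supported by two points (diametrically opposite) or three points (on a circumcircle).
The farthest pair is A_1–A_4 with squared distance 221. The circle on this segment as diameter has centre (-0.5, -1) and r² = 221/4 = 55.25.
Check A_2: distance² to centre = 51.25 ≤ 55.25, so it lies inside.
All remaining points lie in this disk, and no smaller disk contains both endpoints, so this is the minimum enclosing circle.
The points at distance exactly r from the centre are A_1, A_4 — 2 points.

2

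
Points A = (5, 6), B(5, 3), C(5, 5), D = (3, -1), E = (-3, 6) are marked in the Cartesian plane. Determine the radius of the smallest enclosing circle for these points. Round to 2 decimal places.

The minimum enclosing circle of a finite set is fixed by two of the points (as a diameter) or three (as a circumcircle).
The minimum enclosing circle is determined by three boundary points: A, D, E.
Their circumcentre is (1, 47/14) with r² = 4505/196.
The farthest remaining point C is at distance² 3665/196 ≤ 4505/196.
r = √(4505/196) ≈ 4.79.

4.79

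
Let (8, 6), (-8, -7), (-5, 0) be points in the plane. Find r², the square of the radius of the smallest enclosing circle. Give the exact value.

106.25

Call the three points A, B, C in the order given.
Side lengths²: AB² = 425, AC² = 205, BC² = 58.
Since AB² = 425 ≥ 205 + 58 = 263, the angle opposite AB is not acute, so the smallest enclosing circle has AB as diameter.
Centre = midpoint of AB = (0, -0.5), r² = 425/4 = 106.25.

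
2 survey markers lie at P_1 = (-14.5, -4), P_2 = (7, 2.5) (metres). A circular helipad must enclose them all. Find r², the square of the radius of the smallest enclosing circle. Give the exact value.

126.125

The smallest circle enclosing two points has them as diameter endpoints.
Centre = midpoint = (-3.75, -0.75); r² = |P_1P_2|²/4 = 504.5/4 = 126.125.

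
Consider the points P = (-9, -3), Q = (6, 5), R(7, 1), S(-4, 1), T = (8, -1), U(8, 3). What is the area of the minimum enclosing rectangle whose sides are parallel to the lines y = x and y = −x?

172.5

In coordinates u = x + y, v = x − y the rectangle is axis-aligned; the map (x,y)→(u,v) scales areas by 2.
u-values: -12, 11, 8, -3, 7, 11; range = 11 − (-12) = 23.
v-values: -6, 1, 6, -5, 9, 5; range = 9 − (-6) = 15.
Area = (23 × 15) / 2 = 172.5.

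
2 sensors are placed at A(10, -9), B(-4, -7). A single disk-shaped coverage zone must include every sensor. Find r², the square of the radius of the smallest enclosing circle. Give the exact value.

The smallest circle enclosing two points has them as diameter endpoints.
Centre = midpoint = (3, -8); r² = |AB|²/4 = 200/4 = 50.

50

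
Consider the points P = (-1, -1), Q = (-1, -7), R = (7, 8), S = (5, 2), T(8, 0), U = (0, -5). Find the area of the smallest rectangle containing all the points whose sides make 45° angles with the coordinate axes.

103.5

In coordinates u = x + y, v = x − y the rectangle is axis-aligned; the map (x,y)→(u,v) scales areas by 2.
u-values: -2, -8, 15, 7, 8, -5; range = 15 − (-8) = 23.
v-values: 0, 6, -1, 3, 8, 5; range = 8 − (-1) = 9.
Area = (23 × 9) / 2 = 103.5.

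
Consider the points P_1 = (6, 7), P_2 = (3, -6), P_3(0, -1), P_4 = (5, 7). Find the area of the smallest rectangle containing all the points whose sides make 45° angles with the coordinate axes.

In coordinates u = x + y, v = x − y the rectangle is axis-aligned; the map (x,y)→(u,v) scales areas by 2.
u-values: 13, -3, -1, 12; range = 13 − (-3) = 16.
v-values: -1, 9, 1, -2; range = 9 − (-2) = 11.
Area = (16 × 11) / 2 = 88.

88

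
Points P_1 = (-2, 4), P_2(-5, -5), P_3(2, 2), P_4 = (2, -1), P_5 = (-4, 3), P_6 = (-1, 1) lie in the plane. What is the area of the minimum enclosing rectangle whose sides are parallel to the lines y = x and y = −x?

In coordinates u = x + y, v = x − y the rectangle is axis-aligned; the map (x,y)→(u,v) scales areas by 2.
u-values: 2, -10, 4, 1, -1, 0; range = 4 − (-10) = 14.
v-values: -6, 0, 0, 3, -7, -2; range = 3 − (-7) = 10.
Area = (14 × 10) / 2 = 70.

70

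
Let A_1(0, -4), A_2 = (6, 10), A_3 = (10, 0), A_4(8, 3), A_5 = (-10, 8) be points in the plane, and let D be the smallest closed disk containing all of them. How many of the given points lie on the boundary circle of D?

By Welzl's lemma the MEC is supported by two points (diametrically opposite) or three points (on a circumcircle).
The farthest pair is A_3–A_5 with squared distance 464. The circle on this segment as diameter has centre (0, 4) and r² = 464/4 = 116.
Check A_1: distance² to centre = 64 ≤ 116, so it lies inside.
All remaining points lie in this disk, and no smaller disk contains both endpoints, so this is the minimum enclosing circle.
The points at distance exactly r from the centre are A_3, A_5 — 2 points.

2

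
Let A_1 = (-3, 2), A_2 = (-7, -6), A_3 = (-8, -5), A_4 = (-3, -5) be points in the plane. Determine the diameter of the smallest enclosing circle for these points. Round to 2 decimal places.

8.94

The farthest pair is A_1–A_2 with squared distance 80. The circle on this segment as diameter has centre (-5, -2) and r² = 80/4 = 20.
Check A_3: distance² to centre = 18 ≤ 20, so it lies inside.
All remaining points lie in this disk, and no smaller disk contains both endpoints, so this is the minimum enclosing circle.
Diameter = 2r = 2√20 ≈ 8.94.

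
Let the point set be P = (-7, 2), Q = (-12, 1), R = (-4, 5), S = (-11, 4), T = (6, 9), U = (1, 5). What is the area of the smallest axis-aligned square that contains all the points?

The bounding box has width 18 and height 8.
An axis-aligned square enclosing the set must have side ≥ max(width, height).
So the minimum side is max(18, 8) = 18.
Area = 18² = 324.

324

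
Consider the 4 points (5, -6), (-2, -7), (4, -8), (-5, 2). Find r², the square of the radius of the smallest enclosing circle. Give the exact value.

The farthest pair is (4, -8)–(-5, 2) with squared distance 181. The circle on this segment as diameter has centre (-0.5, -3) and r² = 181/4 = 45.25.
Check (5, -6): distance² to centre = 39.25 ≤ 45.25, so it lies inside.
All remaining points lie in this disk, and no smaller disk contains both endpoints, so this is the minimum enclosing circle.

45.25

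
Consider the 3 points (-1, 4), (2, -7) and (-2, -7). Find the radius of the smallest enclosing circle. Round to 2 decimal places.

Call the three points A, B, C in the order given.
Side lengths²: AB² = 130, AC² = 122, BC² = 16.
Since AB² = 130 < 122 + 16 = 138, the triangle is acute, so the smallest enclosing circle is the circumcircle.
Circumcentre = (0, -18/11), r² = 3965/121.
r = √(3965/121) ≈ 5.72.

5.72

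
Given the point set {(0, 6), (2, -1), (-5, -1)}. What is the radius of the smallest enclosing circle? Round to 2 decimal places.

4.47

Call the three points A, B, C in the order given.
Side lengths²: AB² = 53, AC² = 74, BC² = 49.
Since AC² = 74 < 53 + 49 = 102, the triangle is acute, so the smallest enclosing circle is the circumcircle.
Circumcentre = (-1.5, 25/14), r² = 1961/98.
r = √(1961/98) ≈ 4.47.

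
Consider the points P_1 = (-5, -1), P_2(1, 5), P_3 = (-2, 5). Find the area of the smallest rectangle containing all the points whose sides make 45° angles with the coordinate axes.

In coordinates u = x + y, v = x − y the rectangle is axis-aligned; the map (x,y)→(u,v) scales areas by 2.
u-values: -6, 6, 3; range = 6 − (-6) = 12.
v-values: -4, -4, -7; range = -4 − (-7) = 3.
Area = (12 × 3) / 2 = 18.

18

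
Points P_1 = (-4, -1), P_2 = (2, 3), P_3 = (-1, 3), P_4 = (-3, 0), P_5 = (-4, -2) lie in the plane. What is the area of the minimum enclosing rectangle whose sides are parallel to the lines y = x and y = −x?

In coordinates u = x + y, v = x − y the rectangle is axis-aligned; the map (x,y)→(u,v) scales areas by 2.
u-values: -5, 5, 2, -3, -6; range = 5 − (-6) = 11.
v-values: -3, -1, -4, -3, -2; range = -1 − (-4) = 3.
Area = (11 × 3) / 2 = 16.5.

16.5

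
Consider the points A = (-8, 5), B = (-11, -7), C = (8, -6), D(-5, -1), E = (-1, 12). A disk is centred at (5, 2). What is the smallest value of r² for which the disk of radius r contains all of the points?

337

The required radius is the distance from (5, 2) to the farthest point.
Squared distances: 178, 337, 73, 109, 136.
Maximum is 337, attained at B.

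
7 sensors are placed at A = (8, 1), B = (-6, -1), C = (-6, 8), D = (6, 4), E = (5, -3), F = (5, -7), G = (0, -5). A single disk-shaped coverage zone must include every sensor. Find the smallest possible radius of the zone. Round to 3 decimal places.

9.301

The minimum enclosing circle of a finite set is fixed by two of the points (as a diameter) or three (as a circumcircle).
The farthest pair is C–F with squared distance 346. The circle on this segment as diameter has centre (-0.5, 0.5) and r² = 346/4 = 86.5.
Check A: distance² to centre = 72.5 ≤ 86.5, so it lies inside.
All remaining points lie in this disk, and no smaller disk contains both endpoints, so this is the minimum enclosing circle.
r = √(86.5) ≈ 9.301.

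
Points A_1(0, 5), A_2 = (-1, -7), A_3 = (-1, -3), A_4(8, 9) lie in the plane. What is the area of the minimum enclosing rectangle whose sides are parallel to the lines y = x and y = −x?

In coordinates u = x + y, v = x − y the rectangle is axis-aligned; the map (x,y)→(u,v) scales areas by 2.
u-values: 5, -8, -4, 17; range = 17 − (-8) = 25.
v-values: -5, 6, 2, -1; range = 6 − (-5) = 11.
Area = (25 × 11) / 2 = 137.5.

137.5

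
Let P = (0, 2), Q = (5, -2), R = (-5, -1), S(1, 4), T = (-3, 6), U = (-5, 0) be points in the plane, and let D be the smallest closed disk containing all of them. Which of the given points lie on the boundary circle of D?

Q, R, T

A smallest enclosing disk is always determined by at most three of the input points on its boundary.
The minimum enclosing circle is determined by three boundary points: Q, R, T.
Their circumcentre is (5/18, 23/18) with r² = 5353/162.
The farthest remaining point U is at distance² 4777/162 ≤ 5353/162.
The points at distance exactly r from the centre are Q, R, T — 3 points.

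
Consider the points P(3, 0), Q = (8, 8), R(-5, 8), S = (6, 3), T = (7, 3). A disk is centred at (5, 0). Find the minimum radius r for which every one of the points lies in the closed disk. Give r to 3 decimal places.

The required radius is the distance from (5, 0) to the farthest point.
Squared distances: 4, 73, 164, 10, 13.
Maximum is 164, attained at R.
r = √164 ≈ 12.806.

12.806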